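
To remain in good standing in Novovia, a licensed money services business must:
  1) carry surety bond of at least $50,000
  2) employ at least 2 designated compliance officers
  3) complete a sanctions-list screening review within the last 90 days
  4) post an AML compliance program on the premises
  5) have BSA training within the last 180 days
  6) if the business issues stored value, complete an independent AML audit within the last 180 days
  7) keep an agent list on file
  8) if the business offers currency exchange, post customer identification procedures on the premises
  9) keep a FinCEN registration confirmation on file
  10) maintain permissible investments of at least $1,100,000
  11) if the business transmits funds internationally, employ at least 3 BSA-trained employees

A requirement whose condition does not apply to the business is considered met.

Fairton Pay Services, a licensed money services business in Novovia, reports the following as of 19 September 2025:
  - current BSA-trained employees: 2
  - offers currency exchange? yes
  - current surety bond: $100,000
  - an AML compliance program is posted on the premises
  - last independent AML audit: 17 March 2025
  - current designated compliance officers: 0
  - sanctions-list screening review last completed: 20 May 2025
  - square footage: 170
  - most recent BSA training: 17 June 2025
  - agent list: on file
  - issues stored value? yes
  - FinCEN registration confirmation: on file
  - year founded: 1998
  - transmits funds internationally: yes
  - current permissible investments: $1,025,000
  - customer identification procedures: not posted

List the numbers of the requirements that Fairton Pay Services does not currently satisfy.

2, 3, 6, 8, 10, 11

1. surety bond $100,000 ≥ $50,000 → met
2. designated compliance officers 0 < 2 → not met
3. sanctions-list screening review 122 days ago vs limit 90 → not met
4. AML compliance program present → met
5. BSA training 94 days ago vs limit 180 → met
6. condition 'issues stored value' holds; independent AML audit 186 days ago vs limit 180 → not met
7. agent list present → met
8. condition 'offers currency exchange' holds; customer identification procedures absent → not met
9. FinCEN registration confirmation present → met
10. permissible investments $1,025,000 < $1,100,000 → not met
11. condition 'transmits funds internationally' holds; BSA-trained employees 2 < 3 → not met
Not met: 2, 3, 6, 8, 10, 11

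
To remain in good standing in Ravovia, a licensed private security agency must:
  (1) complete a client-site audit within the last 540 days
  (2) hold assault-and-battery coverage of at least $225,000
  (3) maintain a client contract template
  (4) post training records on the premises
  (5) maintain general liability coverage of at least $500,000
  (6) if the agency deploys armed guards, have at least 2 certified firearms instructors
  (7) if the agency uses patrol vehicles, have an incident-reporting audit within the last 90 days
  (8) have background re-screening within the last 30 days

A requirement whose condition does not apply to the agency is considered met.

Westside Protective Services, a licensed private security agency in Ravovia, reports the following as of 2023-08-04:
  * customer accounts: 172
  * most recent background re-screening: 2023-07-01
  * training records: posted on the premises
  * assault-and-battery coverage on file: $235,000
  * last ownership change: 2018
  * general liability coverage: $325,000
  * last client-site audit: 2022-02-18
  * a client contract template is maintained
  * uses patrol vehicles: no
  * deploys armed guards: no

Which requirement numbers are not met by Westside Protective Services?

1. client-site audit 532 days ago vs limit 540 → met
2. assault-and-battery coverage $235,000 ≥ $225,000 → met
3. client contract template present → met
4. training records present → met
5. general liability coverage $325,000 < $500,000 → not met
6. condition 'deploys armed guards' does not hold → requirement n/a → met
7. condition 'uses patrol vehicles' does not hold → requirement n/a → met
8. background re-screening 34 days ago vs limit 30 → not met
Not met: 5, 8

5, 8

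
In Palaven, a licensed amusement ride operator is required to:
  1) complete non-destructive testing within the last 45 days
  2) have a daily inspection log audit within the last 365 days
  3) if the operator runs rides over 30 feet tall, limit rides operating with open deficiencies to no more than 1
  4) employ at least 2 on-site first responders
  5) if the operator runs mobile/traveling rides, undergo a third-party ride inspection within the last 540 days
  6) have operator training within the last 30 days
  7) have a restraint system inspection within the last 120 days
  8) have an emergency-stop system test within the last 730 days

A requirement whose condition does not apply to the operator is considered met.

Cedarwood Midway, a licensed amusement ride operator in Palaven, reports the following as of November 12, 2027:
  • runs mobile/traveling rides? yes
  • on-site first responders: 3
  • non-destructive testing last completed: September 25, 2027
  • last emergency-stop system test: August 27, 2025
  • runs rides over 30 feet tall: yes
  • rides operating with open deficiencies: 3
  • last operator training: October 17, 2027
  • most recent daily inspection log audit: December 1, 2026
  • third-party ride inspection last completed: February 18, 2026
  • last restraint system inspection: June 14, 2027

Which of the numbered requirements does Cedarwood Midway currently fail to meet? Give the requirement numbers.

1, 3, 5, 7, 8

1. non-destructive testing 48 days ago vs limit 45 → not met
2. daily inspection log audit 346 days ago vs limit 365 → met
3. condition 'runs rides over 30 feet tall' holds; rides operating with open deficiencies 3 > 1 → not met
4. on-site first responders 3 ≥ 2 → met
5. condition 'runs mobile/traveling rides' holds; third-party ride inspection 632 days ago vs limit 540 → not met
6. operator training 26 days ago vs limit 30 → met
7. restraint system inspection 151 days ago vs limit 120 → not met
8. emergency-stop system test 807 days ago vs limit 730 → not met
Not met: 1, 3, 5, 7, 8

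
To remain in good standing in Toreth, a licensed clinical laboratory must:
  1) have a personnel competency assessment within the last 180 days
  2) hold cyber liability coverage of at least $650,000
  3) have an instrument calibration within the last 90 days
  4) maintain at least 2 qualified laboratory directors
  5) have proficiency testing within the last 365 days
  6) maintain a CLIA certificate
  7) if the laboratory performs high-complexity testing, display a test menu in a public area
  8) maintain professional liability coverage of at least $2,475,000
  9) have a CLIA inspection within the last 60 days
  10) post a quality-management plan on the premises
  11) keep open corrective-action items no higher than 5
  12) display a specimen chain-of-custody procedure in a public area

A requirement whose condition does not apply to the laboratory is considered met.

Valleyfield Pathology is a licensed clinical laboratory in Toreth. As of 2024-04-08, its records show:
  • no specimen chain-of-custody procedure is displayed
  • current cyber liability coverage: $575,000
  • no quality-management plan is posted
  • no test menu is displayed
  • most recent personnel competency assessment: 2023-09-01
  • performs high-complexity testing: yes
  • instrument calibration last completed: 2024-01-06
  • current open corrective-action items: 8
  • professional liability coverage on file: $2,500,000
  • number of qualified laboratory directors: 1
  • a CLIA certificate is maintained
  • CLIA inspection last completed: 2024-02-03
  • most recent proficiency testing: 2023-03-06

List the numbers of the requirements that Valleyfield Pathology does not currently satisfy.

1, 2, 3, 4, 5, 7, 9, 10, 11, 12

1. personnel competency assessment 220 days ago vs limit 180 → not met
2. cyber liability coverage $575,000 < $650,000 → not met
3. instrument calibration 93 days ago vs limit 90 → not met
4. qualified laboratory directors 1 < 2 → not met
5. proficiency testing 399 days ago vs limit 365 → not met
6. CLIA certificate present → met
7. condition 'performs high-complexity testing' holds; test menu absent → not met
8. professional liability coverage $2,500,000 ≥ $2,475,000 → met
9. CLIA inspection 65 days ago vs limit 60 → not met
10. quality-management plan absent → not met
11. open corrective-action items 8 > 5 → not met
12. specimen chain-of-custody procedure absent → not met
Not met: 1, 2, 3, 4, 5, 7, 9, 10, 11, 12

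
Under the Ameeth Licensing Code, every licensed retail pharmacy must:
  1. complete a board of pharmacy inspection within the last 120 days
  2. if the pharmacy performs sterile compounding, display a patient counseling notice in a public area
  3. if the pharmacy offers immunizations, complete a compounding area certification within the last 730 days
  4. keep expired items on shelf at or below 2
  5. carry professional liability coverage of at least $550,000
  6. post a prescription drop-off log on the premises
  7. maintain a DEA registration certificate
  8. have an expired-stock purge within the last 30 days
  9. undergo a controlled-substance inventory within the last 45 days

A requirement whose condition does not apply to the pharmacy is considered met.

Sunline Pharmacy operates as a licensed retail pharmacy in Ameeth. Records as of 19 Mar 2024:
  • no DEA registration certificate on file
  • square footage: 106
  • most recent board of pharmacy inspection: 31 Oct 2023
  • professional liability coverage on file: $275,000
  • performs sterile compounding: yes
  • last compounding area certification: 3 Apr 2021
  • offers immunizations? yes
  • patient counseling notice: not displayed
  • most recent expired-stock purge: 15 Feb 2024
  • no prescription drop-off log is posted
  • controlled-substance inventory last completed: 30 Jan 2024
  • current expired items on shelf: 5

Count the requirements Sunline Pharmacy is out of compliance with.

9

1. board of pharmacy inspection 140 days ago vs limit 120 → not met
2. condition 'performs sterile compounding' holds; patient counseling notice absent → not met
3. condition 'offers immunizations' holds; compounding area certification 1081 days ago vs limit 730 → not met
4. expired items on shelf 5 > 2 → not met
5. professional liability coverage $275,000 < $550,000 → not met
6. prescription drop-off log absent → not met
7. DEA registration certificate absent → not met
8. expired-stock purge 33 days ago vs limit 30 → not met
9. controlled-substance inventory 49 days ago vs limit 45 → not met
Not met: 9 of 9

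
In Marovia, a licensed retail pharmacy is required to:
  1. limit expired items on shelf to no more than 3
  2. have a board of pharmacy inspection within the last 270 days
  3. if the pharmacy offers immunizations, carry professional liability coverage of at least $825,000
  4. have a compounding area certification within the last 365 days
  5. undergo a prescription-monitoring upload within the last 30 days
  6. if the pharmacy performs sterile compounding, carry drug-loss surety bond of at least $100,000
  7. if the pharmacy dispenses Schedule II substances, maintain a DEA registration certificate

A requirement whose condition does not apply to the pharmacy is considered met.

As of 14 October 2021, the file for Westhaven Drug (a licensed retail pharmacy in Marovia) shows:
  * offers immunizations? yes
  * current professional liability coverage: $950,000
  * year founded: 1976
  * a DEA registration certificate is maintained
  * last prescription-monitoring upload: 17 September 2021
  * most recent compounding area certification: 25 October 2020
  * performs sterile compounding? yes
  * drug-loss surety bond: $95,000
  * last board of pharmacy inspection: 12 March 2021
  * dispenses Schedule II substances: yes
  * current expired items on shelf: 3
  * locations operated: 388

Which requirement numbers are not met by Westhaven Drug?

6

1. expired items on shelf 3 ≤ 3 → met
2. board of pharmacy inspection 216 days ago vs limit 270 → met
3. condition 'offers immunizations' holds; professional liability coverage $950,000 ≥ $825,000 → met
4. compounding area certification 354 days ago vs limit 365 → met
5. prescription-monitoring upload 27 days ago vs limit 30 → met
6. condition 'performs sterile compounding' holds; drug-loss surety bond $95,000 < $100,000 → not met
7. condition 'dispenses Schedule II substances' holds; DEA registration certificate present → met
Not met: 6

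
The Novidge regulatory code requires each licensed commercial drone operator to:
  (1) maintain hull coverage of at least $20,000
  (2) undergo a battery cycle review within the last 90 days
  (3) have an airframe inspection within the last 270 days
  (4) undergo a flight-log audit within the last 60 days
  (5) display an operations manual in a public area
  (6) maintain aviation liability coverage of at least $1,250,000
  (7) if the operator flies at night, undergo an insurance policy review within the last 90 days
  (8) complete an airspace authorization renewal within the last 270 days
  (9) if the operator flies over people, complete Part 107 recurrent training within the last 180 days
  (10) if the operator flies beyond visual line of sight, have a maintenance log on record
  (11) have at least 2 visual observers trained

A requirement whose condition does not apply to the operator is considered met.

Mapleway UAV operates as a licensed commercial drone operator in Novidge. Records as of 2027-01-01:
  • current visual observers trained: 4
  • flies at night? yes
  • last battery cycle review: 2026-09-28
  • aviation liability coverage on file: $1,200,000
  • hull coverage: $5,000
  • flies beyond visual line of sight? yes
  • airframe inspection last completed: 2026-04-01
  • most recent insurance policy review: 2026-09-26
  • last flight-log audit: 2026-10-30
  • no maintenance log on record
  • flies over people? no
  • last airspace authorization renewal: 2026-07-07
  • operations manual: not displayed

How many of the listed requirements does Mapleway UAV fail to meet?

8

1. hull coverage $5,000 < $20,000 → not met
2. battery cycle review 95 days ago vs limit 90 → not met
3. airframe inspection 275 days ago vs limit 270 → not met
4. flight-log audit 63 days ago vs limit 60 → not met
5. operations manual absent → not met
6. aviation liability coverage $1,200,000 < $1,250,000 → not met
7. condition 'flies at night' holds; insurance policy review 97 days ago vs limit 90 → not met
8. airspace authorization renewal 178 days ago vs limit 270 → met
9. condition 'flies over people' does not hold → requirement n/a → met
10. condition 'flies beyond visual line of sight' holds; maintenance log absent → not met
11. visual observers trained 4 ≥ 2 → met
Not met: 8 of 11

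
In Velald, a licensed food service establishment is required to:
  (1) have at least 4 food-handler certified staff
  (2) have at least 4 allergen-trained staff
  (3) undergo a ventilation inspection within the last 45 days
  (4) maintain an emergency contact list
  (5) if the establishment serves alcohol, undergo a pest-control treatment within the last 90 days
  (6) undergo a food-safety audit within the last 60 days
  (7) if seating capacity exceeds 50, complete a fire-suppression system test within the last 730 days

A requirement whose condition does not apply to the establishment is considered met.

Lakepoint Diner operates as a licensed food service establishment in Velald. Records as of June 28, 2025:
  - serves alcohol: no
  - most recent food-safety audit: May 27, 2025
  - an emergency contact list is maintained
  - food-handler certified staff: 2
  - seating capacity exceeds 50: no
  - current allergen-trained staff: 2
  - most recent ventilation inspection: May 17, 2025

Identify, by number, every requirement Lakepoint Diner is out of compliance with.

1. food-handler certified staff 2 < 4 → not met
2. allergen-trained staff 2 < 4 → not met
3. ventilation inspection 42 days ago vs limit 45 → met
4. emergency contact list present → met
5. condition 'serves alcohol' does not hold → requirement n/a → met
6. food-safety audit 32 days ago vs limit 60 → met
7. condition 'seating capacity exceeds 50' does not hold → requirement n/a → met
Not met: 1, 2

1, 2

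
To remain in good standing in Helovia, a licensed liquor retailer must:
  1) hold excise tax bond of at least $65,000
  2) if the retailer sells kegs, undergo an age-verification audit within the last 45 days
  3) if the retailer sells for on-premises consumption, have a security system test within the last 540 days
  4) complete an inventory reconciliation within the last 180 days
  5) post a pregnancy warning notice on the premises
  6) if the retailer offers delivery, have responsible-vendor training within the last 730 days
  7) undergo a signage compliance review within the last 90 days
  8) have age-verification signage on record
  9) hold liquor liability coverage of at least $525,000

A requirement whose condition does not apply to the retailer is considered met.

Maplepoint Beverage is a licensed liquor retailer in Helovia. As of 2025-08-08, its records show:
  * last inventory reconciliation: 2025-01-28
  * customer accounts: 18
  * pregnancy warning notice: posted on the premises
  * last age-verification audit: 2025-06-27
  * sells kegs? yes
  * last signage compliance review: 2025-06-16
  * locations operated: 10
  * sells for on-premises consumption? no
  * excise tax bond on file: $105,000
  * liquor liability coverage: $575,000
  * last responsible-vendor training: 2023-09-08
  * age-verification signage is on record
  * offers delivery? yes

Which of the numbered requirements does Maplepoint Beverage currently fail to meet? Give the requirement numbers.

4

1. excise tax bond $105,000 ≥ $65,000 → met
2. condition 'sells kegs' holds; age-verification audit 42 days ago vs limit 45 → met
3. condition 'sells for on-premises consumption' does not hold → requirement n/a → met
4. inventory reconciliation 192 days ago vs limit 180 → not met
5. pregnancy warning notice present → met
6. condition 'offers delivery' holds; responsible-vendor training 700 days ago vs limit 730 → met
7. signage compliance review 53 days ago vs limit 90 → met
8. age-verification signage present → met
9. liquor liability coverage $575,000 ≥ $525,000 → met
Not met: 4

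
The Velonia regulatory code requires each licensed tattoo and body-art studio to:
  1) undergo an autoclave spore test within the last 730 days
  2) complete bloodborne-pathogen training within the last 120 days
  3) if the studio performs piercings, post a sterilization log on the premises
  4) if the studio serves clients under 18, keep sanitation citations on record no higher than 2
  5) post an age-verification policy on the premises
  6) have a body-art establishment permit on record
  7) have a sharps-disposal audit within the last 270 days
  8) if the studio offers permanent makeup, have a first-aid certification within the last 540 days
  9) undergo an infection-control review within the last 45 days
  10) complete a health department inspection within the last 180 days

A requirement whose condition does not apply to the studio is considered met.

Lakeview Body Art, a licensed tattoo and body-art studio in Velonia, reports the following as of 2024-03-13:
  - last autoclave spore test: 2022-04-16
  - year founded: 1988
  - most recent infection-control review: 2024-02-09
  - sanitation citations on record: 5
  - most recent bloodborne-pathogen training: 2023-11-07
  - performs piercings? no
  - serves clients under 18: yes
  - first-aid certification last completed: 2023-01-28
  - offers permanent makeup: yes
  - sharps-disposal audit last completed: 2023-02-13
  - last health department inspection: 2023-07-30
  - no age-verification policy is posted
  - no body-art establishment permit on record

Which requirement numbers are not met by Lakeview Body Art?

2, 4, 5, 6, 7, 10

1. autoclave spore test 697 days ago vs limit 730 → met
2. bloodborne-pathogen training 127 days ago vs limit 120 → not met
3. condition 'performs piercings' does not hold → requirement n/a → met
4. condition 'serves clients under 18' holds; sanitation citations on record 5 > 2 → not met
5. age-verification policy absent → not met
6. body-art establishment permit absent → not met
7. sharps-disposal audit 394 days ago vs limit 270 → not met
8. condition 'offers permanent makeup' holds; first-aid certification 410 days ago vs limit 540 → met
9. infection-control review 33 days ago vs limit 45 → met
10. health department inspection 227 days ago vs limit 180 → not met
Not met: 2, 4, 5, 6, 7, 10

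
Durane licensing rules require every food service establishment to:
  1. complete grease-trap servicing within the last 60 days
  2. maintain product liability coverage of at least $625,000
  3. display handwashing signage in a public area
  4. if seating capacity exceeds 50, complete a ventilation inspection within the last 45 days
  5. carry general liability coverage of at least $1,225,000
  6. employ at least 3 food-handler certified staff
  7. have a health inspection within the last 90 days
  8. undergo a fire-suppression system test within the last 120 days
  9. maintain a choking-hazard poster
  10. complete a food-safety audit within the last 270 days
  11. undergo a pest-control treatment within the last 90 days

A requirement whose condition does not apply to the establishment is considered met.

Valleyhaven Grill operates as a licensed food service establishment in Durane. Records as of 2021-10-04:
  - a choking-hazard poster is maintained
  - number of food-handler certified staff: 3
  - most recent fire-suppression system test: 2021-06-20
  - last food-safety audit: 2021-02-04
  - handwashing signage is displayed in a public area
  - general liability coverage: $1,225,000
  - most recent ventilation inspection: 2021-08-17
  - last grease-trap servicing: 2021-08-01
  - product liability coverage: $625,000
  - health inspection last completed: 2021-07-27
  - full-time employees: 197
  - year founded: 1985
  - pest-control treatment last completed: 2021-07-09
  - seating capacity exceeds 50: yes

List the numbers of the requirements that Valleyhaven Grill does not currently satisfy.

1. grease-trap servicing 64 days ago vs limit 60 → not met
2. product liability coverage $625,000 ≥ $625,000 → met
3. handwashing signage present → met
4. condition 'seating capacity exceeds 50' holds; ventilation inspection 48 days ago vs limit 45 → not met
5. general liability coverage $1,225,000 ≥ $1,225,000 → met
6. food-handler certified staff 3 ≥ 3 → met
7. health inspection 69 days ago vs limit 90 → met
8. fire-suppression system test 106 days ago vs limit 120 → met
9. choking-hazard poster present → met
10. food-safety audit 242 days ago vs limit 270 → met
11. pest-control treatment 87 days ago vs limit 90 → met
Not met: 1, 4

1, 4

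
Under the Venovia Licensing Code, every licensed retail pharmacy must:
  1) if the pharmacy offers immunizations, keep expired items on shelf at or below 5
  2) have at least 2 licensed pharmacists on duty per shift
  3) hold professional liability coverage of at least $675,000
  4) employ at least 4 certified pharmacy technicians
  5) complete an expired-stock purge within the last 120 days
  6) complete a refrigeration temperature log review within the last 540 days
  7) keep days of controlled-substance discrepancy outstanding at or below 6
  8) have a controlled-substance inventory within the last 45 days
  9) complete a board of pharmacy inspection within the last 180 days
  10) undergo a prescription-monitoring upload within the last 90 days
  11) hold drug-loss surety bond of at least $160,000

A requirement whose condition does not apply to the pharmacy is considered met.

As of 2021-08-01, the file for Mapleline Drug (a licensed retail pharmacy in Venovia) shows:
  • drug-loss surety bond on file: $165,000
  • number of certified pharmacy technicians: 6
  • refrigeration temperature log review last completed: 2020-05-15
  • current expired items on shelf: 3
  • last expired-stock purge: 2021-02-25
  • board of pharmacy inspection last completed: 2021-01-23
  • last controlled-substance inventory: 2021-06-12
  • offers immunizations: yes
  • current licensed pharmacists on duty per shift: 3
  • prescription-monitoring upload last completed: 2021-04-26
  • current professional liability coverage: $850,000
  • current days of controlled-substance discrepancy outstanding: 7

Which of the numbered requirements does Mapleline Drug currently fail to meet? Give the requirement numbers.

5, 7, 8, 9, 10

1. condition 'offers immunizations' holds; expired items on shelf 3 ≤ 5 → met
2. licensed pharmacists on duty per shift 3 ≥ 2 → met
3. professional liability coverage $850,000 ≥ $675,000 → met
4. certified pharmacy technicians 6 ≥ 4 → met
5. expired-stock purge 157 days ago vs limit 120 → not met
6. refrigeration temperature log review 443 days ago vs limit 540 → met
7. days of controlled-substance discrepancy outstanding 7 > 6 → not met
8. controlled-substance inventory 50 days ago vs limit 45 → not met
9. board of pharmacy inspection 190 days ago vs limit 180 → not met
10. prescription-monitoring upload 97 days ago vs limit 90 → not met
11. drug-loss surety bond $165,000 ≥ $160,000 → met
Not met: 5, 7, 8, 9, 10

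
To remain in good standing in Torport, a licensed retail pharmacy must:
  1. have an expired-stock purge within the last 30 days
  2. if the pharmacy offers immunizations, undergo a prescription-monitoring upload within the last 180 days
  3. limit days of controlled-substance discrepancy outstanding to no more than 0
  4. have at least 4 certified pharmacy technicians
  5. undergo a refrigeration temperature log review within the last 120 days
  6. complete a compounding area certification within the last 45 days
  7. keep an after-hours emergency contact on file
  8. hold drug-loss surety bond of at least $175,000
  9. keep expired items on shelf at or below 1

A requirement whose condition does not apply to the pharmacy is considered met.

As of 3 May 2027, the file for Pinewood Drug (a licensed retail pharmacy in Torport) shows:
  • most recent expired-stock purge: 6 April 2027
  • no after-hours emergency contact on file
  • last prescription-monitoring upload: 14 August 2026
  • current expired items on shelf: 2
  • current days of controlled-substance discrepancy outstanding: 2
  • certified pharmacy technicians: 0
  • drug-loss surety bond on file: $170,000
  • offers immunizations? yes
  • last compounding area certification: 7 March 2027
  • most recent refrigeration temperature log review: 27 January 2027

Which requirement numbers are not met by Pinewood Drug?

1. expired-stock purge 27 days ago vs limit 30 → met
2. condition 'offers immunizations' holds; prescription-monitoring upload 262 days ago vs limit 180 → not met
3. days of controlled-substance discrepancy outstanding 2 > 0 → not met
4. certified pharmacy technicians 0 < 4 → not met
5. refrigeration temperature log review 96 days ago vs limit 120 → met
6. compounding area certification 57 days ago vs limit 45 → not met
7. after-hours emergency contact absent → not met
8. drug-loss surety bond $170,000 < $175,000 → not met
9. expired items on shelf 2 > 1 → not met
Not met: 2, 3, 4, 6, 7, 8, 9

2, 3, 4, 6, 7, 8, 9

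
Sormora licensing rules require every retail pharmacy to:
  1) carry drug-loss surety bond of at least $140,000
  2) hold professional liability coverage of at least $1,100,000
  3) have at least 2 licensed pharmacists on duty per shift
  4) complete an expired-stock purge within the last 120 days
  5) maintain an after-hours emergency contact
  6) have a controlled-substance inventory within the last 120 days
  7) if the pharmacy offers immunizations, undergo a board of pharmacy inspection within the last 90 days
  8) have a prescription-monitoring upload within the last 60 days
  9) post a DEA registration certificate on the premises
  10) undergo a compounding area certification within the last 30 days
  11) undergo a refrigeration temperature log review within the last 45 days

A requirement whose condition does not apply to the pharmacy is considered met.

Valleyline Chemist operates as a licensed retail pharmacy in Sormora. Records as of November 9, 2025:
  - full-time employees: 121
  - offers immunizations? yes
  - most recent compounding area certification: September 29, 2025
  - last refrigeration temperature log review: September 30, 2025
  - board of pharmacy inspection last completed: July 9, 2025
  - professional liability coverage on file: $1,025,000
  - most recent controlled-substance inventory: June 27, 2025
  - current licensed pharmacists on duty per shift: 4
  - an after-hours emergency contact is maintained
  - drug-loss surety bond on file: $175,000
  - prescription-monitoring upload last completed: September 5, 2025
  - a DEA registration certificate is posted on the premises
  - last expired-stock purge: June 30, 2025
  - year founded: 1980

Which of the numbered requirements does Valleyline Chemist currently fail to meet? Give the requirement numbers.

2, 4, 6, 7, 8, 10

1. drug-loss surety bond $175,000 ≥ $140,000 → met
2. professional liability coverage $1,025,000 < $1,100,000 → not met
3. licensed pharmacists on duty per shift 4 ≥ 2 → met
4. expired-stock purge 132 days ago vs limit 120 → not met
5. after-hours emergency contact present → met
6. controlled-substance inventory 135 days ago vs limit 120 → not met
7. condition 'offers immunizations' holds; board of pharmacy inspection 123 days ago vs limit 90 → not met
8. prescription-monitoring upload 65 days ago vs limit 60 → not met
9. DEA registration certificate present → met
10. compounding area certification 41 days ago vs limit 30 → not met
11. refrigeration temperature log review 40 days ago vs limit 45 → met
Not met: 2, 4, 6, 7, 8, 10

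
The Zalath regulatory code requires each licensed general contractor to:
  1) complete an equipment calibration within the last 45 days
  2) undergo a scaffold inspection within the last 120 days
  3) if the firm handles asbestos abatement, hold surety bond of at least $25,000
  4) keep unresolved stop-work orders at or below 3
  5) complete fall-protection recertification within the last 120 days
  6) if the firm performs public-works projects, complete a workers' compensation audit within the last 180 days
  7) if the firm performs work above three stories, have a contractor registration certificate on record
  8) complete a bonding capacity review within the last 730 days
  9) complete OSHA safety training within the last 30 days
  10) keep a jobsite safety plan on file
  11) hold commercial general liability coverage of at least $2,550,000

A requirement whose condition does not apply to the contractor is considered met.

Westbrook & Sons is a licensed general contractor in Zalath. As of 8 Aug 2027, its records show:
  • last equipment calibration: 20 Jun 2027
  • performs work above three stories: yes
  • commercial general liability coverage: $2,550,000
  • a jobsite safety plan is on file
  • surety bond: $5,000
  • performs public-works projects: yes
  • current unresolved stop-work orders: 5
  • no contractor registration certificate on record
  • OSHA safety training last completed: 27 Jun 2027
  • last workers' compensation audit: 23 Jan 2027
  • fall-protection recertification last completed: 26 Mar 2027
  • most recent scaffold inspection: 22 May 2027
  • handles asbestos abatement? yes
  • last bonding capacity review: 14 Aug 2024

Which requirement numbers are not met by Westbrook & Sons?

1. equipment calibration 49 days ago vs limit 45 → not met
2. scaffold inspection 78 days ago vs limit 120 → met
3. condition 'handles asbestos abatement' holds; surety bond $5,000 < $25,000 → not met
4. unresolved stop-work orders 5 > 3 → not met
5. fall-protection recertification 135 days ago vs limit 120 → not met
6. condition 'performs public-works projects' holds; workers' compensation audit 197 days ago vs limit 180 → not met
7. condition 'performs work above three stories' holds; contractor registration certificate absent → not met
8. bonding capacity review 1089 days ago vs limit 730 → not met
9. OSHA safety training 42 days ago vs limit 30 → not met
10. jobsite safety plan present → met
11. commercial general liability coverage $2,550,000 ≥ $2,550,000 → met
Not met: 1, 3, 4, 5, 6, 7, 8, 9

1, 3, 4, 5, 6, 7, 8, 9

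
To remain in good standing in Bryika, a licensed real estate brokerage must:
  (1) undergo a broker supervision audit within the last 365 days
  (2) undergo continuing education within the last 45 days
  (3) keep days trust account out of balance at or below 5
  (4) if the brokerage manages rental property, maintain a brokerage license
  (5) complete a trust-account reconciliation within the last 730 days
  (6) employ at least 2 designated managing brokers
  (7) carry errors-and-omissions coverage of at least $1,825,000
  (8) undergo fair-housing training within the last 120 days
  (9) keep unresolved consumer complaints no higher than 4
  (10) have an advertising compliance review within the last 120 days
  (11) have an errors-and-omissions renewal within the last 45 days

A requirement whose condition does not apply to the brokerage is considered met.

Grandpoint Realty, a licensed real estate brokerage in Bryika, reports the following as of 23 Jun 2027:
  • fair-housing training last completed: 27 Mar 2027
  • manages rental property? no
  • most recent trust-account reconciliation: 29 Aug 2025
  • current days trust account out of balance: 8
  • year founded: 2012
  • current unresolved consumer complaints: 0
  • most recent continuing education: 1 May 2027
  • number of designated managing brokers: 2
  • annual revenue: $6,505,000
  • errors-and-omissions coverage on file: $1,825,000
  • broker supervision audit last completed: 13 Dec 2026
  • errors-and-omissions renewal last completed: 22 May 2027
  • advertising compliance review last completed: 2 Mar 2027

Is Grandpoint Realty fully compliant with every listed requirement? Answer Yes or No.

No

1. broker supervision audit 192 days ago vs limit 365 → met
2. continuing education 53 days ago vs limit 45 → not met
3. days trust account out of balance 8 > 5 → not met
4. condition 'manages rental property' does not hold → requirement n/a → met
5. trust-account reconciliation 663 days ago vs limit 730 → met
6. designated managing brokers 2 ≥ 2 → met
7. errors-and-omissions coverage $1,825,000 ≥ $1,825,000 → met
8. fair-housing training 88 days ago vs limit 120 → met
9. unresolved consumer complaints 0 ≤ 4 → met
10. advertising compliance review 113 days ago vs limit 120 → met
11. errors-and-omissions renewal 32 days ago vs limit 45 → met
Not met: 2, 3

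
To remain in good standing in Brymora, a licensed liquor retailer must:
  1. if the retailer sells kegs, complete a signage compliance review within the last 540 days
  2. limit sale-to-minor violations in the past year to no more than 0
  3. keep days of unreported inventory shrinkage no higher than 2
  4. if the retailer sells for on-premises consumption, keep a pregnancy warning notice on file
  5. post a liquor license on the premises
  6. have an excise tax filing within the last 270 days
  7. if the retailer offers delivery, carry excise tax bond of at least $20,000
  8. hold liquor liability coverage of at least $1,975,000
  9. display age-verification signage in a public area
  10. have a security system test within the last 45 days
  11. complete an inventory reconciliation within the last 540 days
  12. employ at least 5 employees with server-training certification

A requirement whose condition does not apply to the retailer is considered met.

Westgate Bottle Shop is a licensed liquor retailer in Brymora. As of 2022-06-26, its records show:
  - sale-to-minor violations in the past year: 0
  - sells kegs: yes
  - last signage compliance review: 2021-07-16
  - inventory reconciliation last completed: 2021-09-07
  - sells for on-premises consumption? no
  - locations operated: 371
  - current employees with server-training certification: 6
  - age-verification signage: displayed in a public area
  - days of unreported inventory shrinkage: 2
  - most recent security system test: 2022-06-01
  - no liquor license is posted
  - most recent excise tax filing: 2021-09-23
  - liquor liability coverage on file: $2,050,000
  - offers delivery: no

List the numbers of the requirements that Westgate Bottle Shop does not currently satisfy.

5, 6

1. condition 'sells kegs' holds; signage compliance review 345 days ago vs limit 540 → met
2. sale-to-minor violations in the past year 0 ≤ 0 → met
3. days of unreported inventory shrinkage 2 ≤ 2 → met
4. condition 'sells for on-premises consumption' does not hold → requirement n/a → met
5. liquor license absent → not met
6. excise tax filing 276 days ago vs limit 270 → not met
7. condition 'offers delivery' does not hold → requirement n/a → met
8. liquor liability coverage $2,050,000 ≥ $1,975,000 → met
9. age-verification signage present → met
10. security system test 25 days ago vs limit 45 → met
11. inventory reconciliation 292 days ago vs limit 540 → met
12. employees with server-training certification 6 ≥ 5 → met
Not met: 5, 6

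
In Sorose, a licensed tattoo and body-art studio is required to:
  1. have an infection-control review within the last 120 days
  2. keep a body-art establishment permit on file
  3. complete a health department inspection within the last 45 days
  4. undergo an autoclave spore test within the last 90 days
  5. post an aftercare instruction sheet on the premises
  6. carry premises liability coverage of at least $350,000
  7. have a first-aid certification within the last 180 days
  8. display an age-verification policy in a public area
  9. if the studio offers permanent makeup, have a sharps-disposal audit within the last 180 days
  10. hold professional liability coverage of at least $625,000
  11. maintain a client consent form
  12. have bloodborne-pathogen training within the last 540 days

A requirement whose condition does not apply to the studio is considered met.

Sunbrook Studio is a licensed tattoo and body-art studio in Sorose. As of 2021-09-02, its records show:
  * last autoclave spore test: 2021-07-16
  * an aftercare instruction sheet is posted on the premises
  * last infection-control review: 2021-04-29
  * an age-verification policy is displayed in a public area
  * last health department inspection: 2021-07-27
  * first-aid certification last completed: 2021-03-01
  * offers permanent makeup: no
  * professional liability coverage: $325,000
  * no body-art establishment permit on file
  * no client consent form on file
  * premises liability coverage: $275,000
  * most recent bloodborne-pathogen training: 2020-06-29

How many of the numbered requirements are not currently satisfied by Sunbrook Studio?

6

1. infection-control review 126 days ago vs limit 120 → not met
2. body-art establishment permit absent → not met
3. health department inspection 37 days ago vs limit 45 → met
4. autoclave spore test 48 days ago vs limit 90 → met
5. aftercare instruction sheet present → met
6. premises liability coverage $275,000 < $350,000 → not met
7. first-aid certification 185 days ago vs limit 180 → not met
8. age-verification policy present → met
9. condition 'offers permanent makeup' does not hold → requirement n/a → met
10. professional liability coverage $325,000 < $625,000 → not met
11. client consent form absent → not met
12. bloodborne-pathogen training 430 days ago vs limit 540 → met
Not met: 6 of 12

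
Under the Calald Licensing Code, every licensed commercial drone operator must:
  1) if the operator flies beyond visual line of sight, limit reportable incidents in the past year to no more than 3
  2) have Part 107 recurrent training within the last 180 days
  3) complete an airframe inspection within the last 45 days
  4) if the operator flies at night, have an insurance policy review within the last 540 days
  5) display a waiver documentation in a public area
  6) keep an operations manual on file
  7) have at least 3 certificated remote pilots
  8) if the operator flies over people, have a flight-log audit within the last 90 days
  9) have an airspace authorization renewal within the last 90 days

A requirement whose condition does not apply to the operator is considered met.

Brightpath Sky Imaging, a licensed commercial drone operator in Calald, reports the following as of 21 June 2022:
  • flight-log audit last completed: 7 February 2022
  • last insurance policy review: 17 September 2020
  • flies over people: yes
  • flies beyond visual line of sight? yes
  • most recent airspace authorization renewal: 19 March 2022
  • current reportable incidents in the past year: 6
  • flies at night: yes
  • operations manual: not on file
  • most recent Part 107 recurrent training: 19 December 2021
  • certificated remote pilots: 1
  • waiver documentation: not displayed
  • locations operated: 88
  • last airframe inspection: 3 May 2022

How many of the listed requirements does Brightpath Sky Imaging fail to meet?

1. condition 'flies beyond visual line of sight' holds; reportable incidents in the past year 6 > 3 → not met
2. Part 107 recurrent training 184 days ago vs limit 180 → not met
3. airframe inspection 49 days ago vs limit 45 → not met
4. condition 'flies at night' holds; insurance policy review 642 days ago vs limit 540 → not met
5. waiver documentation absent → not met
6. operations manual absent → not met
7. certificated remote pilots 1 < 3 → not met
8. condition 'flies over people' holds; flight-log audit 134 days ago vs limit 90 → not met
9. airspace authorization renewal 94 days ago vs limit 90 → not met
Not met: 9 of 9

9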